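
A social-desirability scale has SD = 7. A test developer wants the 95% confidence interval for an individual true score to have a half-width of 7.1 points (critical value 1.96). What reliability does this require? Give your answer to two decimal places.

0.73

Required SEM = 7.1 / 1.96 ≈ 3.6224
Required reliability = 1 − (SEM/SD)² = 1 − 0.2678 ≈ 0.7322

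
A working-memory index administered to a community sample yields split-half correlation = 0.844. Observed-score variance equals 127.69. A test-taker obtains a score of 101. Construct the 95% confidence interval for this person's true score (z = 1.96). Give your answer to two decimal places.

[94.56, 107.44]

SD = √127.69 = 11.3000
r_full = 2·0.844 / (1 + 0.844) ≈ 0.9154
SEM = 11.3000 × √(1 − 0.9154) = 11.3000 × √0.0846 ≈ 11.3000 × 0.2909 ≈ 3.2867
1.96 × SEM ≈ 6.4419
CI = 101 ± 6.4419 → [94.5581, 107.4419]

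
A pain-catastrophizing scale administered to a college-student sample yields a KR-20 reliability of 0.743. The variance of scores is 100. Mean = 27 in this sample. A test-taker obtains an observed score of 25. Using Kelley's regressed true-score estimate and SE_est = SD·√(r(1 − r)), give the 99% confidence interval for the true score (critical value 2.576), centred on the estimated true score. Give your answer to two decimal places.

[14.26, 36.77]

σ = 100^(1/2) = 10.0000
T̂ = r·X + (1 − r)·M = 0.7430·25 + 0.2570·27 = 18.5750 + 6.9390 ≈ 25.5140
SE_est = SD · √(r(1 − r)) = 10.0000 · √0.1910 ≈ 10.0000 · 0.4370 ≈ 4.3698
CI = 25.5140 ± 2.576 · 4.3698 → [14.2574, 36.7706]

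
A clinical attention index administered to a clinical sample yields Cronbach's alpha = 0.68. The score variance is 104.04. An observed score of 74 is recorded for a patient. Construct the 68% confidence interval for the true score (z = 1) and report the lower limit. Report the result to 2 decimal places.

SD = √104.04 = 10.200
The standard error of measurement is 10.200·√(1 − 0.680) ≈ 10.200·0.566 ≈ 5.770.
1 · SEM ≈ 5.770
Lower limit = 74 − 5.770 ≈ 68.230

68.23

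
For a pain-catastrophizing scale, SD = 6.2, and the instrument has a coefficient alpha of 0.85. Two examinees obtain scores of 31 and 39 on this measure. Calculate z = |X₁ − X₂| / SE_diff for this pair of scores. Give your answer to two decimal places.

2.36

SEM = 6.200 * √(1 − 0.850) = 6.200 * √0.150 ≈ 6.200 * 0.387 ≈ 2.401
Standard error of the difference = 2.401·√2 ≈ 3.396
z = |31 − 39| / 3.396 = 8 / 3.396 ≈ 2.356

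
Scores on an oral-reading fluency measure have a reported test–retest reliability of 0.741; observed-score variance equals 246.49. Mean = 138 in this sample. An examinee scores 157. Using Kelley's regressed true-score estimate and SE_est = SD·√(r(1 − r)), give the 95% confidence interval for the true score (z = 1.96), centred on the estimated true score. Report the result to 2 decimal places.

[138.60, 165.56]

SD = √246.49 = 15.700
Estimated true score = 0.741*157 + (1 − 0.741)*138 ≈ 152.079
SE_est = SD * √(r(1 − r)) = 15.700 * √0.192 ≈ 15.700 * 0.438 ≈ 6.878
95% CI: 152.079 ± 13.481 ≈ (138.598, 165.560)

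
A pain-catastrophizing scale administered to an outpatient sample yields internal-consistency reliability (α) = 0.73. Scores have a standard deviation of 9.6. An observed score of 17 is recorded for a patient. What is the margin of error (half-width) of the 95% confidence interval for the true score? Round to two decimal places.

9.78

The standard error of measurement is 9.6000·√(1 − 0.7300) ≃ 9.6000·0.5196 ≃ 4.9883.
Margin = 1.96 · 4.9883 ≃ 9.7771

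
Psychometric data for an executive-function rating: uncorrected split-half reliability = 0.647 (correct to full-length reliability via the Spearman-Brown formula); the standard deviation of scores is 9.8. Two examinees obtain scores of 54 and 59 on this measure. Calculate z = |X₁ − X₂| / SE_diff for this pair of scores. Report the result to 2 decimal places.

0.78

Full-length reliability (Spearman-Brown) = 2(0.647)/(1+0.647) ≈ 0.786
SEM = 9.800 × √(1 − 0.786) = 9.800 × √0.214 ≈ 9.800 × 0.463 ≈ 4.537
Standard error of the difference = 4.537·√2 ≈ 6.416
z = |54 − 59| / 6.416 = 5 / 6.416 ≈ 0.779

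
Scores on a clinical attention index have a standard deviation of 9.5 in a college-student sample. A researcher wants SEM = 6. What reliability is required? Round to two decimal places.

0.60

r = 1 − (6.00000/9.5)² ≈ 1 − 0.39889 ≈ 0.60111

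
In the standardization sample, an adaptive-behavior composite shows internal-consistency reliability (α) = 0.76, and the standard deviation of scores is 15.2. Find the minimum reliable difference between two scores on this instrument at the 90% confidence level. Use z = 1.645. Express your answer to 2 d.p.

17.32

SEM = 15.2000*√(1 − 0.7600) ≃ 7.4464
SE_diff = SEM * √2 ≃ 7.4464 * 1.4142 ≃ 10.5309
Minimum reliable difference = 1.645 * SE_diff ≃ 1.645 * 10.5309 ≃ 17.3233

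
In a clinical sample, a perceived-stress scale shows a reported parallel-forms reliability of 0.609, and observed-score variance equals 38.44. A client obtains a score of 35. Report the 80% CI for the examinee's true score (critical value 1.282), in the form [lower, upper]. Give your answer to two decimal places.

SD = √38.44 ≃ 6.20000
SEM = 6.20000*√(1 − 0.60900) ≃ 3.87686
Margin = 1.282 * 3.87686 ≃ 4.97013
80% CI: 35 ± 4.97013 = [30.02987, 39.97013]

[30.03, 39.97]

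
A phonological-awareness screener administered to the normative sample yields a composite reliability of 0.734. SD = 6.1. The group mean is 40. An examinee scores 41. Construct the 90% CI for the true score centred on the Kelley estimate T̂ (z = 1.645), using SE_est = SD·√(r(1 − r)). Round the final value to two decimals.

[36.30, 45.17]

Estimated true score = 0.73400×41 + (1 − 0.73400)×40 ≈ 40.73400
SE_est = SD × √(r(1 − r)) = 6.10000 × √0.19524 ≈ 6.10000 × 0.44186 ≈ 2.69537
90% CI: 40.73400 ± 4.43389 ≈ (36.30011, 45.16789)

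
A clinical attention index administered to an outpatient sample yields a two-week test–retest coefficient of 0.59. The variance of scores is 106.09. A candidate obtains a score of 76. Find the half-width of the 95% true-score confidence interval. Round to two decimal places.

12.93

SD = √106.09 ≈ 10.300
The standard error of measurement is 10.300·√(1 − 0.590) ≈ 10.300·0.640 ≈ 6.595.
Margin = 1.96 · 6.595 ≈ 12.927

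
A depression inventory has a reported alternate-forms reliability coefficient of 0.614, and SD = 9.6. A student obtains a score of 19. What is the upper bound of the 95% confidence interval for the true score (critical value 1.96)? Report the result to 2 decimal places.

SEM = 9.6000 · √(1 − 0.6140) = 9.6000 · √0.3860 ≈ 9.6000 · 0.6213 ≈ 5.9644
Margin = 1.96 · 5.9644 ≈ 11.6902
Upper limit = 19 + 11.6902 ≈ 30.6902

30.69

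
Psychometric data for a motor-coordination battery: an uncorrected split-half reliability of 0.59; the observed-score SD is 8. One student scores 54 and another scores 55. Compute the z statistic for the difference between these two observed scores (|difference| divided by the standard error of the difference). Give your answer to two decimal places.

Spearman-Brown: r = 2(0.59) / (1 + 0.59) = 1.1800 / 1.5900 ≈ 0.7421
SEM = 8.0000 * √(1 − 0.7421) = 8.0000 * √0.2579 ≈ 8.0000 * 0.5078 ≈ 4.0624
Standard error of the difference = 4.0624·√2 ≈ 5.7451
z = |54 − 55| / 5.7451 = 1 / 5.7451 ≈ 0.1741

0.17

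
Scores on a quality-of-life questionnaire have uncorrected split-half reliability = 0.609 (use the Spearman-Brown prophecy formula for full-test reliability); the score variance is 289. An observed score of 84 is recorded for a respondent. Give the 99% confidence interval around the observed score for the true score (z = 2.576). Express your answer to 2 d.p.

[62.41, 105.59]

σ = 289^(1/2) = 17.0000
Spearman-Brown: r = 2(0.609) / (1 + 0.609) = 1.2180 / 1.6090 ≈ 0.7570
The standard error of measurement is 17.0000×√(1 − 0.7570) ≈ 17.0000×0.4930 ≈ 8.3803.
2.576 × SEM ≈ 21.5876
Interval: (62.4124, 105.5876)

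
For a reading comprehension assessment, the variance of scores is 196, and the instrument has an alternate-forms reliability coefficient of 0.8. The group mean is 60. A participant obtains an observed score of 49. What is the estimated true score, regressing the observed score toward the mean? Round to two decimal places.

51.20

T̂ = r·X + (1 − r)·M = 0.8000×49 + 0.2000×60 = 39.2000 + 12.0000 ≈ 51.2000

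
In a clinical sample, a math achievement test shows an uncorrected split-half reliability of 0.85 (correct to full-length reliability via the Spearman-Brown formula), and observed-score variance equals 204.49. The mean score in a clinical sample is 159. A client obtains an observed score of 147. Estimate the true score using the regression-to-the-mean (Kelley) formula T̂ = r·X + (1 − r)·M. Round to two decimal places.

147.97

Spearman-Brown: r = 2(0.85) / (1 + 0.85) = 1.70000 / 1.85000 ≈ 0.91892
T̂ = 0.91892(147) + 0.08108(159) ≈ 147.97297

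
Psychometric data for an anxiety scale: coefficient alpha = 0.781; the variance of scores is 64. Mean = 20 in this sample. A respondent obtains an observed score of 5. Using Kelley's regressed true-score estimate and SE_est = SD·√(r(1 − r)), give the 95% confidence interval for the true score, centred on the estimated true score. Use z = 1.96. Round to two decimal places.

SD = √64 ≈ 8.0000
Estimated true score = 0.7810*5 + (1 − 0.7810)*20 ≈ 8.2850
SE_est = SD * √(r(1 − r)) = 8.0000 * √0.1710 ≈ 8.0000 * 0.4136 ≈ 3.3085
CI = 8.2850 ± 1.96 * 3.3085 → [1.8002, 14.7698]

[1.80, 14.77]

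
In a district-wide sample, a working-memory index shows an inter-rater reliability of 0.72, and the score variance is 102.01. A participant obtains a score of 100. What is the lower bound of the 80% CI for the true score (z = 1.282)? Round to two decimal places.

93.15

SD = √102.01 ≈ 10.10000
SEM = 10.10000 * √(1 − 0.72000) = 10.10000 * √0.28000 ≈ 10.10000 * 0.52915 ≈ 5.34442
Margin = 1.282 * 5.34442 ≈ 6.85154
Lower limit = 100 − 6.85154 ≈ 93.14846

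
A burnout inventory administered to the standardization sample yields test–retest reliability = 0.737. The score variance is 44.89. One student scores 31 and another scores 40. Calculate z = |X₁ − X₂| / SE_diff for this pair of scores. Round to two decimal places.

1.85

SD = √44.89 = 6.7000
SEM = 6.7000 · √(1 − 0.7370) = 6.7000 · √0.2630 ≃ 6.7000 · 0.5128 ≃ 3.4360
Standard error of the difference = 3.4360·√2 ≃ 4.8592
z = 9 / 4.8592 ≃ 1.8521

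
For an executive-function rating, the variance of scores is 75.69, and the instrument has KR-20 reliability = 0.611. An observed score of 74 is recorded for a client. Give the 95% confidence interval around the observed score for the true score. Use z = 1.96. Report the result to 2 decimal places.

[63.36, 84.64]

SD = √75.69 ≈ 8.70000
SEM = 8.70000*√(1 − 0.61100) ≈ 5.42618
Half-width = 1.96*5.42618 ≈ 10.63531
Interval: (63.36469, 84.63531)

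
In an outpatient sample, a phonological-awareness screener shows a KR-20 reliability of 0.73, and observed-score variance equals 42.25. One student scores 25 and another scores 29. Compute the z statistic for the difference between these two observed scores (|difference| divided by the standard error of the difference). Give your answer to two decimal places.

SD = √42.25 ≈ 6.500
SEM = 6.500 · √(1 − 0.730) = 6.500 · √0.270 ≈ 6.500 · 0.520 ≈ 3.377
SE_diff = SEM · √2 ≈ 3.377 · 1.414 ≈ 4.777
z = |25 − 29| / 4.777 = 4 / 4.777 ≈ 0.837

0.84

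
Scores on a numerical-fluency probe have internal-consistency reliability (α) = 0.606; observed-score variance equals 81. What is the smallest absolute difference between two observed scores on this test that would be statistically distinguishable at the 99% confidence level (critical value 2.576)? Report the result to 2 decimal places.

SD = √81 = 9.0000
SEM = 9.0000 * √(1 − 0.6060) = 9.0000 * √0.3940 ≃ 9.0000 * 0.6277 ≃ 5.6492
Standard error of the difference = 5.6492·√2 ≃ 7.9892
Smallest detectable difference = 2.576*7.9892 ≃ 20.5803

20.58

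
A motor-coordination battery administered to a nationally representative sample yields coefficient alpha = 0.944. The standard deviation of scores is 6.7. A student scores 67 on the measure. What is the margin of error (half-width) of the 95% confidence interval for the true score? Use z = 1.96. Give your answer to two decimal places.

3.11

SEM = 6.700 · √(1 − 0.944) = 6.700 · √0.056 ≈ 6.700 · 0.237 ≈ 1.586
Margin = 1.96 · 1.586 ≈ 3.108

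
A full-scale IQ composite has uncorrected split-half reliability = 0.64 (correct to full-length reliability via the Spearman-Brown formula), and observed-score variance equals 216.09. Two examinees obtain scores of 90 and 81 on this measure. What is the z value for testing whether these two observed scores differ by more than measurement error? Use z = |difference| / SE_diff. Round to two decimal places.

SD = √216.09 ≈ 14.700
Full-length reliability (Spearman-Brown) = 2(0.64)/(1+0.64) ≈ 0.780
SEM = 14.700×√(1 − 0.780) ≈ 6.887
Standard error of the difference = 6.887·√2 ≈ 9.740
z = |90 − 81| / 9.740 = 9 / 9.740 ≈ 0.924

0.92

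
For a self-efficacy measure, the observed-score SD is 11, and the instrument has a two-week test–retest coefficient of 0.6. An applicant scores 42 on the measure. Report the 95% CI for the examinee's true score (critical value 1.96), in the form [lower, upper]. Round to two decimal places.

SEM = 11.0000×√(1 − 0.6000) ≈ 6.9570
Half-width = 1.96×6.9570 ≈ 13.6357
Interval: (28.3643, 55.6357)

[28.36, 55.64]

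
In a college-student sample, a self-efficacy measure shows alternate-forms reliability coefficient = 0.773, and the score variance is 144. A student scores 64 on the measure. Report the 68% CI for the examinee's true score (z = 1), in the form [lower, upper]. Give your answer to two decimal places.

σ = 144^(1/2) = 12.000
The standard error of measurement is 12.000*√(1 − 0.773) ≈ 12.000*0.476 ≈ 5.717.
Half-width = 1*5.717 ≈ 5.717
Interval: (58.283, 69.717)

[58.28, 69.72]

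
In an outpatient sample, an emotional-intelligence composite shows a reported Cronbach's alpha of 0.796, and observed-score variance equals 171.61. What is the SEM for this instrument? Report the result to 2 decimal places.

5.92

σ = 171.61^(1/2) = 13.100
The standard error of measurement is 13.100·√(1 − 0.796) ≈ 13.100·0.452 ≈ 5.917.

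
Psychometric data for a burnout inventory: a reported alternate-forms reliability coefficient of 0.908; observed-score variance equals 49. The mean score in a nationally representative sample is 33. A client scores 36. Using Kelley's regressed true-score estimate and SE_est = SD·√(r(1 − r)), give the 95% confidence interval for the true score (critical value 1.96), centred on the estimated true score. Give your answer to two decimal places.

σ = 49^(1/2) = 7.000
T̂ = 0.908(36) + 0.092(33) ≃ 35.724
SE_est = SD · √(r(1 − r)) = 7.000 · √0.084 ≃ 7.000 · 0.289 ≃ 2.023
CI = 35.724 ± 1.96 · 2.023 → [31.759, 39.689]

[31.76, 39.69]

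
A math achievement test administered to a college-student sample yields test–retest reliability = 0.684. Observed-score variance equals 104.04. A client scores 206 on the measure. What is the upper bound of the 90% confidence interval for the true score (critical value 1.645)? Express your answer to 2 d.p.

SD = √104.04 = 10.200
SEM = 10.200 * √(1 − 0.684) = 10.200 * √0.316 ≈ 10.200 * 0.562 ≈ 5.734
Margin = 1.645 * 5.734 ≈ 9.432
Upper limit = 206 + 9.432 ≈ 215.432

215.43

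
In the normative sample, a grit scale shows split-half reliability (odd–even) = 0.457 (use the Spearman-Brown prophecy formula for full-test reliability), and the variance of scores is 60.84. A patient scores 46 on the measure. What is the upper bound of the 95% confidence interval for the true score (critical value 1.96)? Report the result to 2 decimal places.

SD = √60.84 = 7.8000
Full-length reliability (Spearman-Brown) = 2(0.457)/(1+0.457) ≈ 0.6273
The standard error of measurement is 7.8000×√(1 − 0.6273) ≈ 7.8000×0.6105 ≈ 4.7617.
Margin = 1.96 × 4.7617 ≈ 9.3330
Upper limit = 46 + 9.3330 ≈ 55.3330

55.33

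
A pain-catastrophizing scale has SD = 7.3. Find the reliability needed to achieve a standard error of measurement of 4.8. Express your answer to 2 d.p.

0.57

Required reliability = 1 − (SEM/SD)² = 1 − 0.4324 ≃ 0.5676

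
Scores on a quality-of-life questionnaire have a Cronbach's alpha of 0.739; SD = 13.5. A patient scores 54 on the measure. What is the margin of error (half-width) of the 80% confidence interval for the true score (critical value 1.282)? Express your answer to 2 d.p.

8.84

SEM = 13.500 * √(1 − 0.739) = 13.500 * √0.261 ≈ 13.500 * 0.511 ≈ 6.897
Margin = 1.282 * 6.897 ≈ 8.842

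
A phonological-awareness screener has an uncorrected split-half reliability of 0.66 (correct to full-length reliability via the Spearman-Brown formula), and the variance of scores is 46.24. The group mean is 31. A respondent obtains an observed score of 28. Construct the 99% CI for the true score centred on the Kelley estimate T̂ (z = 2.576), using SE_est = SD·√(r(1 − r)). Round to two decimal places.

σ = 46.24^(1/2) = 6.8000
Spearman-Brown: r = 2(0.66) / (1 + 0.66) = 1.3200 / 1.6600 ≈ 0.7952
Estimated true score = 0.7952*28 + (1 − 0.7952)*31 ≈ 28.6145
SE_est = SD * √(r(1 − r)) = 6.8000 * √0.1629 ≈ 6.8000 * 0.4036 ≈ 2.7443
CI = 28.6145 ± 2.576 * 2.7443 → [21.5452, 35.6837]

[21.55, 35.68]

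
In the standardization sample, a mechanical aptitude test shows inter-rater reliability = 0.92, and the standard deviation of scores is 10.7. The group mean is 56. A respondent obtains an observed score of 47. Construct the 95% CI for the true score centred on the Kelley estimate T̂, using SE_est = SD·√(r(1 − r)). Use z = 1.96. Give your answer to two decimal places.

T̂ = 0.9200(47) + 0.0800(56) ≈ 47.7200
SE_est = 10.7000·√(0.9200·0.0800) ≈ 2.9028
95% CI: 47.7200 ± 5.6896 ≈ (42.0304, 53.4096)

[42.03, 53.41]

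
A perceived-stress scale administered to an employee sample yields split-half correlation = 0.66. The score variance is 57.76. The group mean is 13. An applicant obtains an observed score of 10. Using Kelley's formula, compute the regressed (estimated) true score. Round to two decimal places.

r_full = 2·0.66 / (1 + 0.66) ≈ 0.795
Estimated true score = 0.795*10 + (1 − 0.795)*13 ≈ 10.614

10.61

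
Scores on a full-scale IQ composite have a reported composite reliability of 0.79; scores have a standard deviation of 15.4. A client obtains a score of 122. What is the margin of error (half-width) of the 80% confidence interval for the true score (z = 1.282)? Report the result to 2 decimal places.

9.05

SEM = 15.4000 * √(1 − 0.7900) = 15.4000 * √0.2100 ≈ 15.4000 * 0.4583 ≈ 7.0572
Margin = 1.282 * 7.0572 ≈ 9.0473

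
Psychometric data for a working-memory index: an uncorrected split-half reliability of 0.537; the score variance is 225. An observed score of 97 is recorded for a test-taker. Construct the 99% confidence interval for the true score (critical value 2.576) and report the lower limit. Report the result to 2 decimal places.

75.79

SD = √225 ≈ 15.0000
r_full = 2·0.537 / (1 + 0.537) ≈ 0.6988
The standard error of measurement is 15.0000×√(1 − 0.6988) ≈ 15.0000×0.5488 ≈ 8.2327.
Margin = 2.576 × 8.2327 ≈ 21.2076
Lower limit = 97 − 21.2076 ≈ 75.7924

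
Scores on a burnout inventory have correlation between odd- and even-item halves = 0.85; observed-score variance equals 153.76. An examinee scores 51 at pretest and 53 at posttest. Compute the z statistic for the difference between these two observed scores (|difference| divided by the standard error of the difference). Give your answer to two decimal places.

SD = √153.76 ≈ 12.400
Spearman-Brown: r = 2(0.85) / (1 + 0.85) = 1.700 / 1.850 ≈ 0.919
The standard error of measurement is 12.400·√(1 − 0.919) ≈ 12.400·0.285 ≈ 3.531.
SE_diff = SEM · √2 ≈ 3.531 · 1.414 ≈ 4.993
z = 2 / 4.993 ≈ 0.401

0.40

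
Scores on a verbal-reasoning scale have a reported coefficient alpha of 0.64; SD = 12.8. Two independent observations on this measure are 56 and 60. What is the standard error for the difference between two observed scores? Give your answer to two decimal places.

10.86

SEM = 12.8000×√(1 − 0.6400) ≈ 7.6800
SE_diff = SEM × √2 ≈ 7.6800 × 1.4142 ≈ 10.8612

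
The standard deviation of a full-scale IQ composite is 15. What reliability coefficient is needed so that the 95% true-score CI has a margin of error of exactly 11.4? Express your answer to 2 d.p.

0.85

Required SEM = 11.4 / 1.96 ≈ 5.8163
r = 1 − (SEM / SD)² = 1 − (5.8163 / 15)² ≈ 1 − 0.1504 ≈ 0.8496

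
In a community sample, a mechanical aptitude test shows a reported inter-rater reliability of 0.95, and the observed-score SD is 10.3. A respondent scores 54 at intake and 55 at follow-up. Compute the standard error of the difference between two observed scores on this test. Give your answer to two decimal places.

3.26

SEM = 10.3000×√(1 − 0.9500) ≈ 2.3032
SE_diff = √2 × SEM ≈ 3.2571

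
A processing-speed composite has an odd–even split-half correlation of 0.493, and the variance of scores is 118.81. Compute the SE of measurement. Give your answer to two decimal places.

6.35

σ = 118.81^(1/2) = 10.900
r_full = 2·0.493 / (1 + 0.493) ≈ 0.660
SEM = 10.900 × √(1 − 0.660) = 10.900 × √0.340 ≈ 10.900 × 0.583 ≈ 6.352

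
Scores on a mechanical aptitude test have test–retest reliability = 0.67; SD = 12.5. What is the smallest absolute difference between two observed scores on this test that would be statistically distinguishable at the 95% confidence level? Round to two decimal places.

SEM = 12.500 × √(1 − 0.670) = 12.500 × √0.330 ≃ 12.500 × 0.574 ≃ 7.181
Standard error of the difference = 7.181·√2 ≃ 10.155
Smallest detectable difference = 1.96×10.155 ≃ 19.904

19.90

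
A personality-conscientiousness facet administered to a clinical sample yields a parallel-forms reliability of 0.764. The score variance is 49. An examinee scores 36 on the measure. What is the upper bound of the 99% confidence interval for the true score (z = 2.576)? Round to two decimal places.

SD = √49 = 7.000
SEM = 7.000 · √(1 − 0.764) = 7.000 · √0.236 ≈ 7.000 · 0.486 ≈ 3.401
Margin = 2.576 · 3.401 ≈ 8.760
Upper limit = 36 + 8.760 ≈ 44.760

44.76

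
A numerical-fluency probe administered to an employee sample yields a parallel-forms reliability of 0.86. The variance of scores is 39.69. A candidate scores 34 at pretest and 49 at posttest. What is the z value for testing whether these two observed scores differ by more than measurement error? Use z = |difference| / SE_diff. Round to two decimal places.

SD = √39.69 = 6.30000
SEM = 6.30000 * √(1 − 0.86000) = 6.30000 * √0.14000 ≈ 6.30000 * 0.37417 ≈ 2.35724
SE_diff = SEM * √2 ≈ 2.35724 * 1.41421 ≈ 3.33365
z = 15 / 3.33365 ≈ 4.49958

4.50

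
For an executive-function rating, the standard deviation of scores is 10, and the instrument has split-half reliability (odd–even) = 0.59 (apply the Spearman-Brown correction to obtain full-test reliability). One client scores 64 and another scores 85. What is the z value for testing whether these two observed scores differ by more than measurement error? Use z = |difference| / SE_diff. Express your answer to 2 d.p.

r_full = 2·0.59 / (1 + 0.59) ≈ 0.742
SEM = 10.000*√(1 − 0.742) ≈ 5.078
SE_diff = √2 * SEM ≈ 7.181
z = |64 − 85| / 7.181 = 21 / 7.181 ≈ 2.924

2.92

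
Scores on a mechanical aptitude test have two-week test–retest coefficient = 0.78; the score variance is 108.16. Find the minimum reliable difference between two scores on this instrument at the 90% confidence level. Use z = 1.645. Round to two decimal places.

σ = 108.16^(1/2) = 10.4000
SEM = 10.4000 * √(1 − 0.7800) = 10.4000 * √0.2200 ≈ 10.4000 * 0.4690 ≈ 4.8780
SE_diff = √2 * SEM ≈ 6.8986
Minimum reliable difference = 1.645 * SE_diff ≈ 1.645 * 6.8986 ≈ 11.3482

11.35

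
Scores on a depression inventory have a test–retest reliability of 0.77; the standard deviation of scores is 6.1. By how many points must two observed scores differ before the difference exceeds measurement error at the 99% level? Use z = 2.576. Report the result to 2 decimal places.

SEM = 6.100 * √(1 − 0.770) = 6.100 * √0.230 ≈ 6.100 * 0.480 ≈ 2.925
SE_diff = SEM * √2 ≈ 2.925 * 1.414 ≈ 4.137
Smallest detectable difference = 2.576*4.137 ≈ 10.657

10.66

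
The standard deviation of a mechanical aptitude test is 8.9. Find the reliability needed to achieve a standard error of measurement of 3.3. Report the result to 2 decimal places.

r = 1 − (SEM / SD)² = 1 − (3.300 / 8.9)² ≈ 1 − 0.137 ≈ 0.863

0.86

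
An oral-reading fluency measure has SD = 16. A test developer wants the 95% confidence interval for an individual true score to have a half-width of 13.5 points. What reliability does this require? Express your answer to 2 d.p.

0.81

Required SEM = 13.5 / 1.96 ≈ 6.88776
r = 1 − (6.88776/16)² ≈ 1 − 0.18532 ≈ 0.81468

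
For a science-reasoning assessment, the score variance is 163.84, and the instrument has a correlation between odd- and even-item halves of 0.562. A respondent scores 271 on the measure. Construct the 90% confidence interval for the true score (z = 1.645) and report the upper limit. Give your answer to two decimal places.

282.15

SD = √163.84 = 12.8000
Full-length reliability (Spearman-Brown) = 2(0.562)/(1+0.562) ≈ 0.7196
SEM = 12.8000 × √(1 − 0.7196) = 12.8000 × √0.2804 ≈ 12.8000 × 0.5295 ≈ 6.7781
1.645 × SEM ≈ 11.1499
Upper bound: 271 + 11.1499 = 282.1499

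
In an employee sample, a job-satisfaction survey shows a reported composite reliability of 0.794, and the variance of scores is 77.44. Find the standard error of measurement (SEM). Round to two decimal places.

SD = √77.44 = 8.800
SEM = 8.800 * √(1 − 0.794) = 8.800 * √0.206 ≃ 8.800 * 0.454 ≃ 3.994

3.99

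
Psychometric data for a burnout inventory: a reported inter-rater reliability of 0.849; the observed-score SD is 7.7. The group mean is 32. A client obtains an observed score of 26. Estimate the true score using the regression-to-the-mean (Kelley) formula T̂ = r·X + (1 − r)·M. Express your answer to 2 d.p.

T̂ = r·X + (1 − r)·M = 0.849×26 + 0.151×32 = 22.074 + 4.832 ≈ 26.906

26.91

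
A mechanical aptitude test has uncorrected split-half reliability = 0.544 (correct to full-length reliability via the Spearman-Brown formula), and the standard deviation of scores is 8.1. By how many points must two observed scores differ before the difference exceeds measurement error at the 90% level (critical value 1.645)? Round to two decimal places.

Full-length reliability (Spearman-Brown) = 2(0.544)/(1+0.544) ≈ 0.705
SEM = 8.100 × √(1 − 0.705) = 8.100 × √0.295 ≈ 8.100 × 0.543 ≈ 4.402
SE_diff = √2 × SEM ≈ 6.225
Minimum reliable difference = 1.645 × SE_diff ≈ 1.645 × 6.225 ≈ 10.241

10.24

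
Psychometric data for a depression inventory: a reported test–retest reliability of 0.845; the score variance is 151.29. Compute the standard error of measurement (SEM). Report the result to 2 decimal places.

SD = √151.29 ≈ 12.300
SEM = 12.300 × √(1 − 0.845) = 12.300 × √0.155 ≈ 12.300 × 0.394 ≈ 4.843

4.84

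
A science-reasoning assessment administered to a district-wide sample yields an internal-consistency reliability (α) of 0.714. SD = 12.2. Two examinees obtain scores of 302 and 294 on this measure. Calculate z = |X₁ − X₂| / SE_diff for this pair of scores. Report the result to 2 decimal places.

The standard error of measurement is 12.200*√(1 − 0.714) ≈ 12.200*0.535 ≈ 6.524.
SE_diff = √2 * SEM ≈ 9.227
z = 8 / 9.227 ≈ 0.867

0.87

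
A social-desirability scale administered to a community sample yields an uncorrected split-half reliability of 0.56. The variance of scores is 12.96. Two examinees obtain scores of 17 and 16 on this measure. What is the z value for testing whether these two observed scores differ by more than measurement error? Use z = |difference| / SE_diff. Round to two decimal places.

SD = √12.96 ≈ 3.60000
r_full = 2·0.56 / (1 + 0.56) ≈ 0.71795
The standard error of measurement is 3.60000×√(1 − 0.71795) ≈ 3.60000×0.53109 ≈ 1.91191.
SE_diff = √2 × SEM ≈ 2.70384
z = 1 / 2.70384 ≈ 0.36984

0.37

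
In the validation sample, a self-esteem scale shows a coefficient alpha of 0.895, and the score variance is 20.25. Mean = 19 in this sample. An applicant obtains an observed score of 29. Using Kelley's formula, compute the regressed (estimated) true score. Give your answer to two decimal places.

27.95

T̂ = 0.895(29) + 0.105(19) ≈ 27.950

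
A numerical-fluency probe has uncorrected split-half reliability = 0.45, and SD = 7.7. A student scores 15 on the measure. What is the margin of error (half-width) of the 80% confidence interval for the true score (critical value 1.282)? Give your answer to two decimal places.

6.08

r_full = 2·0.45 / (1 + 0.45) ≃ 0.6207
SEM = 7.7000 · √(1 − 0.6207) = 7.7000 · √0.3793 ≃ 7.7000 · 0.6159 ≃ 4.7423
Half-width = 1.282·4.7423 ≃ 6.0796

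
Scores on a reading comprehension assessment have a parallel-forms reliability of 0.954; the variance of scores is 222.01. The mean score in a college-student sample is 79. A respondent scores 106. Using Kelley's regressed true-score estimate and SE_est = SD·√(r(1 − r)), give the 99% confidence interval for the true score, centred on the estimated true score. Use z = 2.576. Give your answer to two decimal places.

[96.72, 112.80]

SD = √222.01 ≃ 14.9000
Estimated true score = 0.9540·106 + (1 − 0.9540)·79 ≃ 104.7580
SE_est = SD · √(r(1 − r)) = 14.9000 · √0.0439 ≃ 14.9000 · 0.2095 ≃ 3.1213
99% CI: 104.7580 ± 8.0405 ≃ (96.7175, 112.7985)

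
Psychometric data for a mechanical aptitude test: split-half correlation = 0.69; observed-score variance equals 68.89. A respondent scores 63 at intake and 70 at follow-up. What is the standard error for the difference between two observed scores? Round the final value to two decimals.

5.03

SD = √68.89 = 8.300
Spearman-Brown: r = 2(0.69) / (1 + 0.69) = 1.380 / 1.690 ≃ 0.817
The standard error of measurement is 8.300·√(1 − 0.817) ≃ 8.300·0.428 ≃ 3.555.
SE_diff = √2 · SEM ≃ 5.027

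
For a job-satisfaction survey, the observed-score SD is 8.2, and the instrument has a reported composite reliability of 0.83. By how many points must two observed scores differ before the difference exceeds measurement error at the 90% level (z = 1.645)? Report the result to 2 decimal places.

SEM = 8.20000×√(1 − 0.83000) ≈ 3.38095
SE_diff = SEM × √2 ≈ 3.38095 × 1.41421 ≈ 4.78138
Minimum reliable difference = 1.645 × SE_diff ≈ 1.645 × 4.78138 ≈ 7.86537

7.87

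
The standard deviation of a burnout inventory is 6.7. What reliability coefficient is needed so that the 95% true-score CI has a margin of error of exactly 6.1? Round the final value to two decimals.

Required SEM = 6.1 / 1.96 ≈ 3.1122
r = 1 − (SEM / SD)² = 1 − (3.1122 / 6.7)² ≈ 1 − 0.2158 ≈ 0.7842

0.78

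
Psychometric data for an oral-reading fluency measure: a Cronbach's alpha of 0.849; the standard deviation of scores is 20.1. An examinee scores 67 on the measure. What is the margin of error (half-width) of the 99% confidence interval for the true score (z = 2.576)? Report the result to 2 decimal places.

SEM = 20.100×√(1 − 0.849) ≈ 7.811
2.576 × SEM ≈ 20.120

20.12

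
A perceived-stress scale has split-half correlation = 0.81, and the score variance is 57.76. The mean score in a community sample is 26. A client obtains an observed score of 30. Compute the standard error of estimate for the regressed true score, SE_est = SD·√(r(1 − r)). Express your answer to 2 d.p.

σ = 57.76^(1/2) = 7.60000
Spearman-Brown: r = 2(0.81) / (1 + 0.81) = 1.62000 / 1.81000 ≃ 0.89503
SE_est = SD · √(r(1 − r)) = 7.60000 · √0.09395 ≃ 7.60000 · 0.30652 ≃ 2.32954

2.33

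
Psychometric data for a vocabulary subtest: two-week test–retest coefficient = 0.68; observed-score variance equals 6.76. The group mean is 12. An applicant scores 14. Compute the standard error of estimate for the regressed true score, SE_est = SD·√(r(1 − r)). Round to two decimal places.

SD = √6.76 ≃ 2.60000
SE_est = SD · √(r(1 − r)) = 2.60000 · √0.21760 ≃ 2.60000 · 0.46648 ≃ 1.21284

1.21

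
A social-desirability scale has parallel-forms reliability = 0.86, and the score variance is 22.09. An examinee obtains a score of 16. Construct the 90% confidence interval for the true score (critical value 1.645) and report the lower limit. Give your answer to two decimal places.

SD = √22.09 = 4.7000
SEM = 4.7000*√(1 − 0.8600) ≈ 1.7586
Margin = 1.645 * 1.7586 ≈ 2.8929
Lower limit = 16 − 2.8929 ≈ 13.1071

13.11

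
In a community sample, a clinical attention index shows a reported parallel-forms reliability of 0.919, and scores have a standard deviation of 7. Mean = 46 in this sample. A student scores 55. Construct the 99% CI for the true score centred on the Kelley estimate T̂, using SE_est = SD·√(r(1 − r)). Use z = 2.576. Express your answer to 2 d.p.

[49.35, 59.19]

T̂ = 0.9190(55) + 0.0810(46) ≃ 54.2710
SE_est = SD · √(r(1 − r)) = 7.0000 · √0.0744 ≃ 7.0000 · 0.2728 ≃ 1.9098
CI = 54.2710 ± 2.576 · 1.9098 → [49.3512, 59.1908]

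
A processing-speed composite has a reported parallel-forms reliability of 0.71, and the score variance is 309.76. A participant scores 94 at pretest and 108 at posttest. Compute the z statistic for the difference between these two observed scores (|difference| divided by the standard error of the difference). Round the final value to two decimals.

1.04

σ = 309.76^(1/2) = 17.6000
The standard error of measurement is 17.6000*√(1 − 0.7100) ≈ 17.6000*0.5385 ≈ 9.4779.
SE_diff = √2 * SEM ≈ 13.4038
z = |94 − 108| / 13.4038 = 14 / 13.4038 ≈ 1.0445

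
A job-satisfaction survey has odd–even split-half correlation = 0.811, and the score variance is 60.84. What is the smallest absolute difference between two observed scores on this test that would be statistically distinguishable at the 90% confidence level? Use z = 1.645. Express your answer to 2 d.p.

5.86

σ = 60.84^(1/2) = 7.80000
r_full = 2·0.811 / (1 + 0.811) ≈ 0.89564
SEM = 7.80000 · √(1 − 0.89564) = 7.80000 · √0.10436 ≈ 7.80000 · 0.32305 ≈ 2.51980
SE_diff = √2 · SEM ≈ 3.56354
Minimum reliable difference = 1.645 · SE_diff ≈ 1.645 · 3.56354 ≈ 5.86202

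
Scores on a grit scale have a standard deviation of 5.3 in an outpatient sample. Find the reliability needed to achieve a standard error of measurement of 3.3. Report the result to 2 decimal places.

0.61

r = 1 − (SEM / SD)² = 1 − (3.30000 / 5.3)² ≈ 1 − 0.38768 ≈ 0.61232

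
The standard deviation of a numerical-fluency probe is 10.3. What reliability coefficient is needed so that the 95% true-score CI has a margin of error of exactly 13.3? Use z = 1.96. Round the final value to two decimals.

0.57

SEM needed = half-width / z = 13.3/1.96 ≈ 6.7857
Required reliability = 1 − (SEM/SD)² = 1 − 0.4340 ≈ 0.5660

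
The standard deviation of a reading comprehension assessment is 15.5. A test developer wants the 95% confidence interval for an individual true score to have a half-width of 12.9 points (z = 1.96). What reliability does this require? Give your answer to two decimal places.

Required SEM = 12.9 / 1.96 ≈ 6.5816
r = 1 − (SEM / SD)² = 1 − (6.5816 / 15.5)² ≈ 1 − 0.1803 ≈ 0.8197

0.82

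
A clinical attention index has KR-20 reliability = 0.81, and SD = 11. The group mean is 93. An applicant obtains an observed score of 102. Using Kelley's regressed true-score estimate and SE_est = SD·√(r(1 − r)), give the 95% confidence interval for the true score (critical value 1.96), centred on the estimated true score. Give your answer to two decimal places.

[91.83, 108.75]

T̂ = r·X + (1 − r)·M = 0.810×102 + 0.190×93 = 82.620 + 17.670 ≈ 100.290
SE_est = 11.000×√(0.810×0.190) ≈ 4.315
CI = 100.290 ± 1.96 × 4.315 → [91.832, 108.748]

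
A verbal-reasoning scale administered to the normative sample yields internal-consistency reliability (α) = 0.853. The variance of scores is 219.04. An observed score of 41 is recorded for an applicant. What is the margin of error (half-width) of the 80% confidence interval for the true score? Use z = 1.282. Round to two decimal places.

7.27

SD = √219.04 ≈ 14.8000
SEM = 14.8000 · √(1 − 0.8530) = 14.8000 · √0.1470 ≈ 14.8000 · 0.3834 ≈ 5.6744
Half-width = 1.282·5.6744 ≈ 7.2746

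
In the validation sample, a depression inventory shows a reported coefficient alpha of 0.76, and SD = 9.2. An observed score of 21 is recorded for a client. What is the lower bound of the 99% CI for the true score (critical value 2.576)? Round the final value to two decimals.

SEM = 9.2000×√(1 − 0.7600) ≈ 4.5071
Margin = 2.576 × 4.5071 ≈ 11.6102
Lower bound: 21 − 11.6102 = 9.3898

9.39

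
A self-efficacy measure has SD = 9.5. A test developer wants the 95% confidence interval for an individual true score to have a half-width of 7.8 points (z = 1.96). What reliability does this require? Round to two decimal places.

0.82

SEM needed = half-width / z = 7.8/1.96 ≈ 3.97959
r = 1 − (SEM / SD)² = 1 − (3.97959 / 9.5)² ≈ 1 − 0.17548 ≈ 0.82452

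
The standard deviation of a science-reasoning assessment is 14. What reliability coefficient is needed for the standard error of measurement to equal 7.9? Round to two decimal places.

0.68

r = 1 − (SEM / SD)² = 1 − (7.900 / 14)² ≈ 1 − 0.318 ≈ 0.682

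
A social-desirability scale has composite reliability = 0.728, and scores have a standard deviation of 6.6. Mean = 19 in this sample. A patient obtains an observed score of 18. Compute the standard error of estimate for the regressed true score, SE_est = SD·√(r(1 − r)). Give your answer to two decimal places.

2.94

SE_est = SD × √(r(1 − r)) = 6.600 × √0.198 ≈ 6.600 × 0.445 ≈ 2.937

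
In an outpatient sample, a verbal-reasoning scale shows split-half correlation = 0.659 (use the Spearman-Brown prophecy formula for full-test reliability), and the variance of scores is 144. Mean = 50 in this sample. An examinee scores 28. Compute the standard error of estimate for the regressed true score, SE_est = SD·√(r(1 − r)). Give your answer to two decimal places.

SD = √144 = 12.000
Spearman-Brown: r = 2(0.659) / (1 + 0.659) = 1.318 / 1.659 ≈ 0.794
SE_est = SD × √(r(1 − r)) = 12.000 × √0.163 ≈ 12.000 × 0.404 ≈ 4.849

4.85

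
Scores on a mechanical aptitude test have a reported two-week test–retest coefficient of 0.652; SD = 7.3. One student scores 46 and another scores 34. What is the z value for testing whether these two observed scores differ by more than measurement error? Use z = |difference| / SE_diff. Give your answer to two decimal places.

SEM = 7.3000 · √(1 − 0.6520) = 7.3000 · √0.3480 ≈ 7.3000 · 0.5899 ≈ 4.3064
SE_diff = SEM · √2 ≈ 4.3064 · 1.4142 ≈ 6.0901
z = |46 − 34| / 6.0901 = 12 / 6.0901 ≈ 1.9704

1.97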